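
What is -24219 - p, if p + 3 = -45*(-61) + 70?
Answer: -27031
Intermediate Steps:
p = 2812 (p = -3 + (-45*(-61) + 70) = -3 + (2745 + 70) = -3 + 2815 = 2812)
-24219 - p = -24219 - 1*2812 = -24219 - 2812 = -27031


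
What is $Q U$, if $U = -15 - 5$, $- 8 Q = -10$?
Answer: $-25$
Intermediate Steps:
$Q = \frac{5}{4}$ ($Q = \left(- \frac{1}{8}\right) \left(-10\right) = \frac{5}{4} \approx 1.25$)
$U = -20$ ($U = -15 - 5 = -20$)
$Q U = \frac{5}{4} \left(-20\right) = -25$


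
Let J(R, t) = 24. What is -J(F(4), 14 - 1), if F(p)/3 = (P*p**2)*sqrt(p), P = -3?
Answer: -24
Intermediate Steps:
F(p) = -9*p**(5/2) (F(p) = 3*((-3*p**2)*sqrt(p)) = 3*(-3*p**(5/2)) = -9*p**(5/2))
-J(F(4), 14 - 1) = -1*24 = -24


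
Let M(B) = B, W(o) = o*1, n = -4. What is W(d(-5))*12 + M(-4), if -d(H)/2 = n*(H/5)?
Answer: -100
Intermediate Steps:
d(H) = 8*H/5 (d(H) = -(-8)*H/5 = 8*H/5)
W(o) = o
W(d(-5))*12 + M(-4) = ((8/5)*(-5))*12 - 4 = -8*12 - 4 = -96 - 4 = -100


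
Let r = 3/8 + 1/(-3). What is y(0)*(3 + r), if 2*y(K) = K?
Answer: 0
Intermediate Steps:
y(K) = K/2
r = 1/24 (r = 3*(⅛) + 1*(-⅓) = 3/8 - ⅓ = 1/24 ≈ 0.041667)
y(0)*(3 + r) = ((½)*0)*(3 + 1/24) = 0*(73/24) = 0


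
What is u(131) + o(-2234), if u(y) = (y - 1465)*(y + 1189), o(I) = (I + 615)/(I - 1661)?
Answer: -6858625981/3895 ≈ -1.7609e+6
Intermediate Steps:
o(I) = (615 + I)/(-1661 + I)
u(y) = (-1465 + y)*(1189 + y)
u(131) + o(-2234) = (-1741885 + 131² - 276*131) + (615 - 2234)/(-1661 - 2234) = (-1741885 + 17161 - 36156) - 1619/(-3895) = -1760880 - 1/3895*(-1619) = -1760880 + 1619/3895 = -6858625981/3895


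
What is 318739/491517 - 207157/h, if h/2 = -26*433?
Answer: 8384454961/851307444 ≈ 9.8489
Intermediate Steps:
h = -22516 (h = 2*(-26*433) = 2*(-11258) = -22516)
318739/491517 - 207157/h = 318739/491517 - 207157/(-22516) = 318739*(1/491517) - 207157*(-1/22516) = 318739/491517 + 207157/22516 = 8384454961/851307444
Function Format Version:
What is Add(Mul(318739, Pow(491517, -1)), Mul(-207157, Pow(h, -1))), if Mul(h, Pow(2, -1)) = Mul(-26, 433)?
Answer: Rational(8384454961, 851307444) ≈ 9.8489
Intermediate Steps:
h = -22516 (h = Mul(2, Mul(-26, 433)) = Mul(2, -11258) = -22516)
Add(Mul(318739, Pow(491517, -1)), Mul(-207157, Pow(h, -1))) = Add(Mul(318739, Pow(491517, -1)), Mul(-207157, Pow(-22516, -1))) = Add(Mul(318739, Rational(1, 491517)), Mul(-207157, Rational(-1, 22516))) = Add(Rational(318739, 491517), Rational(207157, 22516)) = Rational(8384454961, 851307444)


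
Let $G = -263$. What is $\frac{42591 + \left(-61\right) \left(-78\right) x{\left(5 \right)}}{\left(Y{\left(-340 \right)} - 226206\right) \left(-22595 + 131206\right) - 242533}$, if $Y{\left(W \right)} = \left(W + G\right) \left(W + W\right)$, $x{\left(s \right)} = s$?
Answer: $\frac{66381}{19966152041} \approx 3.3247 \cdot 10^{-6}$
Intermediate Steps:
$Y{\left(W \right)} = 2 W \left(-263 + W\right)$ ($Y{\left(W \right)} = \left(W - 263\right) \left(W + W\right) = \left(-263 + W\right) 2 W = 2 W \left(-263 + W\right)$)
$\frac{42591 + \left(-61\right) \left(-78\right) x{\left(5 \right)}}{\left(Y{\left(-340 \right)} - 226206\right) \left(-22595 + 131206\right) - 242533} = \frac{42591 + \left(-61\right) \left(-78\right) 5}{\left(2 \left(-340\right) \left(-263 - 340\right) - 226206\right) \left(-22595 + 131206\right) - 242533} = \frac{42591 + 4758 \cdot 5}{\left(2 \left(-340\right) \left(-603\right) - 226206\right) 108611 - 242533} = \frac{42591 + 23790}{\left(410040 - 226206\right) 108611 - 242533} = \frac{66381}{183834 \cdot 108611 - 242533} = \frac{66381}{19966394574 - 242533} = \frac{66381}{19966152041}$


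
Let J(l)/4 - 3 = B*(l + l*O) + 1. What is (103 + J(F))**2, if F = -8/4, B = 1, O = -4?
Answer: 20449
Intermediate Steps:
F = -2 (F = -8*1/4 = -2)
J(l) = 16 - 12*l (J(l) = 12 + 4*(1*(l + l*(-4)) + 1) = 12 + 4*(1*(l - 4*l) + 1) = 12 + 4*(1*(-3*l) + 1) = 12 + 4*(-3*l + 1) = 12 + 4*(1 - 3*l) = 12 + (4 - 12*l) = 16 - 12*l)
(103 + J(F))**2 = (103 + (16 - 12*(-2)))**2 = (103 + (16 + 24))**2 = (103 + 40)**2 = 143**2 = 20449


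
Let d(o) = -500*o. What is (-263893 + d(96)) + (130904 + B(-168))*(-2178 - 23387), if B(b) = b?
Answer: -3342577733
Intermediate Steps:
(-263893 + d(96)) + (130904 + B(-168))*(-2178 - 23387) = (-263893 - 500*96) + (130904 - 168)*(-2178 - 23387) = (-263893 - 48000) + 130736*(-25565) = -311893 - 3342265840 = -3342577733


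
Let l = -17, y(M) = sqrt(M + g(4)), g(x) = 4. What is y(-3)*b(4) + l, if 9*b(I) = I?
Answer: -149/9 ≈ -16.556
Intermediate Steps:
b(I) = I/9
y(M) = sqrt(4 + M) (y(M) = sqrt(M + 4) = sqrt(4 + M))
y(-3)*b(4) + l = sqrt(4 - 3)*((1/9)*4) - 17 = sqrt(1)*(4/9) - 17 = 1*(4/9) - 17 = 4/9 - 17 = -149/9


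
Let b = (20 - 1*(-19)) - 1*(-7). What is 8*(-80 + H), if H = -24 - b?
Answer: -1200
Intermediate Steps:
b = 46 (b = (20 + 19) + 7 = 39 + 7 = 46)
H = -70 (H = -24 - 1*46 = -24 - 46 = -70)
8*(-80 + H) = 8*(-80 - 70) = 8*(-150) = -1200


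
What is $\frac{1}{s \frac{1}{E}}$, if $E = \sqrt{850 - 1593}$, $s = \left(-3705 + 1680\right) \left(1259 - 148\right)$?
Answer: $- \frac{i \sqrt{743}}{2249775} \approx - 1.2116 \cdot 10^{-5} i$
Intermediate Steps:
$s = -2249775$ ($s = \left(-2025\right) 1111 = -2249775$)
$E = i \sqrt{743}$ ($E = \sqrt{-743} = i \sqrt{743} \approx 27.258 i$)
$\frac{1}{s \frac{1}{E}} = \frac{1}{\left(-2249775\right) \frac{1}{i \sqrt{743}}} = \frac{1}{\left(-2249775\right) \left(- \frac{i \sqrt{743}}{743}\right)} = \frac{1}{\frac{2249775}{743} i \sqrt{743}} = - \frac{i \sqrt{743}}{2249775}$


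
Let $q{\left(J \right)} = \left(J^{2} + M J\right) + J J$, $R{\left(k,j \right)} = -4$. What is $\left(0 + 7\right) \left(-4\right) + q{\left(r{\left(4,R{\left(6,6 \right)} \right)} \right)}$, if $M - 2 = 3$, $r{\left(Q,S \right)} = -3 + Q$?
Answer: $-21$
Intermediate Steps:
$M = 5$ ($M = 2 + 3 = 5$)
$q{\left(J \right)} = 2 J^{2} + 5 J$ ($q{\left(J \right)} = \left(J^{2} + 5 J\right) + J J = \left(J^{2} + 5 J\right) + J^{2} = 2 J^{2} + 5 J$)
$\left(0 + 7\right) \left(-4\right) + q{\left(r{\left(4,R{\left(6,6 \right)} \right)} \right)} = \left(0 + 7\right) \left(-4\right) + \left(-3 + 4\right) \left(5 + 2 \left(-3 + 4\right)\right) = 7 \left(-4\right) + 1 \left(5 + 2 \cdot 1\right) = -28 + 1 \left(5 + 2\right) = -28 + 1 \cdot 7 = -28 + 7 = -21$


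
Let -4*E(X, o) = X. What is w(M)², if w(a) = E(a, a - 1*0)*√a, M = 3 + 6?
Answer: 729/16 ≈ 45.563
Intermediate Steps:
E(X, o) = -X/4
M = 9
w(a) = -a^(3/2)/4 (w(a) = (-a/4)*√a = -a^(3/2)/4)
w(M)² = (-9^(3/2)/4)² = (-¼*27)² = (-27/4)² = 729/16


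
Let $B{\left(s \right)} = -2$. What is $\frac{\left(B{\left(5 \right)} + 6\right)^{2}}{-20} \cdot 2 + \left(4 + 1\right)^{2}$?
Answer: $\frac{117}{5} \approx 23.4$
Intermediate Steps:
$\frac{\left(B{\left(5 \right)} + 6\right)^{2}}{-20} \cdot 2 + \left(4 + 1\right)^{2} = \frac{\left(-2 + 6\right)^{2}}{-20} \cdot 2 + \left(4 + 1\right)^{2} = 4^{2} \left(- \frac{1}{20}\right) 2 + 5^{2} = 16 \left(- \frac{1}{20}\right) 2 + 25 = \left(- \frac{4}{5}\right) 2 + 25 = - \frac{8}{5} + 25 = \frac{117}{5}$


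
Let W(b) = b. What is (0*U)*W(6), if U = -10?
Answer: 0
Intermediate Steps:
(0*U)*W(6) = (0*(-10))*6 = 0*6 = 0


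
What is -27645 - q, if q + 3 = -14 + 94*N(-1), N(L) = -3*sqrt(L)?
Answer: -27628 + 282*I ≈ -27628.0 + 282.0*I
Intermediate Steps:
q = -17 - 282*I (q = -3 + (-14 + 94*(-3*I)) = -3 + (-14 - 282*I) = -17 - 282*I ≈ -17.0 - 282.0*I)
-27645 - q = -27645 - (-17 - 282*I) = -27645 + (17 + 282*I) = -27628 + 282*I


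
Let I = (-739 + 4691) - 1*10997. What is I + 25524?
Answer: 18479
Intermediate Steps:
I = -7045 (I = 3952 - 10997 = -7045)
I + 25524 = -7045 + 25524 = 18479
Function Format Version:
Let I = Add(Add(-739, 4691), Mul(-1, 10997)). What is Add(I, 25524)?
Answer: 18479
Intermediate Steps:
I = -7045 (I = Add(3952, -10997) = -7045)
Add(I, 25524) = Add(-7045, 25524) = 18479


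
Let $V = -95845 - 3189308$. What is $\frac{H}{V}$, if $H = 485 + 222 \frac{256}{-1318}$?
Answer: $- \frac{291199}{2164915827} \approx -0.00013451$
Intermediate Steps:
$H = \frac{291199}{659}$ ($H = 485 + 222 \cdot 256 \left(- \frac{1}{1318}\right) = 485 + 222 \left(- \frac{128}{659}\right) = 485 - \frac{28416}{659} = \frac{291199}{659} \approx 441.88$)
$V = -3285153$
$\frac{H}{V} = \frac{291199}{659 \left(-3285153\right)} = \frac{291199}{659} \left(- \frac{1}{3285153}\right) = - \frac{291199}{2164915827}$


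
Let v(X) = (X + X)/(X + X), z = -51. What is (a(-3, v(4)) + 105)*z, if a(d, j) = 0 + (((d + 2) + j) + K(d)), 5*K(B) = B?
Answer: -26622/5 ≈ -5324.4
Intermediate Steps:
K(B) = B/5
v(X) = 1 (v(X) = (2*X)/((2*X)) = (2*X)*(1/(2*X)) = 1)
a(d, j) = 2 + j + 6*d/5 (a(d, j) = 0 + (((d + 2) + j) + d/5) = 0 + (((2 + d) + j) + d/5) = 0 + ((2 + d + j) + d/5) = 0 + (2 + j + 6*d/5) = 2 + j + 6*d/5)
(a(-3, v(4)) + 105)*z = ((2 + 1 + (6/5)*(-3)) + 105)*(-51) = ((2 + 1 - 18/5) + 105)*(-51) = (-3/5 + 105)*(-51) = (522/5)*(-51) = -26622/5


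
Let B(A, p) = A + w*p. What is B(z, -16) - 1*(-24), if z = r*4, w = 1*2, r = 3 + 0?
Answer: 4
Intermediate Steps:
r = 3
w = 2
z = 12 (z = 3*4 = 12)
B(A, p) = A + 2*p
B(z, -16) - 1*(-24) = (12 + 2*(-16)) - 1*(-24) = (12 - 32) + 24 = -20 + 24 = 4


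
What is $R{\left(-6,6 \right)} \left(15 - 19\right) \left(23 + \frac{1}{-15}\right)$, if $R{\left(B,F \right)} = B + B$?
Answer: $\frac{5504}{5} \approx 1100.8$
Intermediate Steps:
$R{\left(B,F \right)} = 2 B$
$R{\left(-6,6 \right)} \left(15 - 19\right) \left(23 + \frac{1}{-15}\right) = 2 \left(-6\right) \left(15 - 19\right) \left(23 + \frac{1}{-15}\right) = \left(-12\right) \left(-4\right) \left(23 - \frac{1}{15}\right) = 48 \cdot \frac{344}{15} = \frac{5504}{5}$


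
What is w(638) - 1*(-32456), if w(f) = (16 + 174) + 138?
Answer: 32784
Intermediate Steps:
w(f) = 328 (w(f) = 190 + 138 = 328)
w(638) - 1*(-32456) = 328 - 1*(-32456) = 328 + 32456 = 32784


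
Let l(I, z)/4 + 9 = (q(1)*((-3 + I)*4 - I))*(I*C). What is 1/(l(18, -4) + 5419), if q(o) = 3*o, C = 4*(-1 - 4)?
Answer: -1/176057 ≈ -5.6800e-6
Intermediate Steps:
C = -20 (C = 4*(-5) = -20)
l(I, z) = -36 - 80*I*(-36 + 9*I) (l(I, z) = -36 + 4*(((3*1)*((-3 + I)*4 - I))*(I*(-20))) = -36 + 4*((3*((-12 + 4*I) - I))*(-20*I)) = -36 + 4*((3*(-12 + 3*I))*(-20*I)) = -36 + 4*((-36 + 9*I)*(-20*I)) = -36 + 4*(-20*I*(-36 + 9*I)) = -36 - 80*I*(-36 + 9*I))
1/(l(18, -4) + 5419) = 1/((-36 - 720*18² + 2880*18) + 5419) = 1/((-36 - 720*324 + 51840) + 5419) = 1/((-36 - 233280 + 51840) + 5419) = 1/(-181476 + 5419) = 1/(-176057) = -1/176057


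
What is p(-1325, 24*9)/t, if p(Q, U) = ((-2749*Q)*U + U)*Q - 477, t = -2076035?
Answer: 54866437983/109265 ≈ 5.0214e+5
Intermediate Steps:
p(Q, U) = -477 + Q*(U - 2749*Q*U) (p(Q, U) = (-2749*Q*U + U)*Q - 477 = (U - 2749*Q*U)*Q - 477 = Q*(U - 2749*Q*U) - 477 = -477 + Q*(U - 2749*Q*U))
p(-1325, 24*9)/t = (-477 - 31800*9 - 2749*24*9*(-1325)**2)/(-2076035) = (-477 - 1325*216 - 2749*216*1755625)*(-1/2076035) = (-477 - 286200 - 1042462035000)*(-1/2076035) = -1042462321677*(-1/2076035) = 54866437983/109265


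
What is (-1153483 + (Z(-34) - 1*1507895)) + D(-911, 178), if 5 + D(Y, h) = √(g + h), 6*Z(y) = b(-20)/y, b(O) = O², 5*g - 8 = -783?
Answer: -135730633/51 + √23 ≈ -2.6614e+6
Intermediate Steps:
g = -155 (g = 8/5 + (⅕)*(-783) = 8/5 - 783/5 = -155)
Z(y) = 200/(3*y) (Z(y) = ((-20)²/y)/6 = (400/y)/6 = 200/(3*y))
D(Y, h) = -5 + √(-155 + h)
(-1153483 + (Z(-34) - 1*1507895)) + D(-911, 178) = (-1153483 + ((200/3)/(-34) - 1*1507895)) + (-5 + √(-155 + 178)) = (-1153483 + ((200/3)*(-1/34) - 1507895)) + (-5 + √23) = (-1153483 + (-100/51 - 1507895)) + (-5 + √23) = (-1153483 - 76902745/51) + (-5 + √23) = -135730378/51 + (-5 + √23) = -135730633/51 + √23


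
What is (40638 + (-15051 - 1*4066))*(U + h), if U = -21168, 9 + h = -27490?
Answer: -1047362507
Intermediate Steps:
h = -27499 (h = -9 - 27490 = -27499)
(40638 + (-15051 - 1*4066))*(U + h) = (40638 + (-15051 - 1*4066))*(-21168 - 27499) = (40638 + (-15051 - 4066))*(-48667) = (40638 - 19117)*(-48667) = 21521*(-48667) = -1047362507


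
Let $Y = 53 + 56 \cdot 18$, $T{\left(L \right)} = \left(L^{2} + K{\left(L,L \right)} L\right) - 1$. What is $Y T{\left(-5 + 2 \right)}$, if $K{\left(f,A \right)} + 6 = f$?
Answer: $37135$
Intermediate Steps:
$K{\left(f,A \right)} = -6 + f$
$T{\left(L \right)} = -1 + L^{2} + L \left(-6 + L\right)$ ($T{\left(L \right)} = \left(L^{2} + \left(-6 + L\right) L\right) - 1 = \left(L^{2} + L \left(-6 + L\right)\right) - 1 = -1 + L^{2} + L \left(-6 + L\right)$)
$Y = 1061$ ($Y = 53 + 1008 = 1061$)
$Y T{\left(-5 + 2 \right)} = 1061 \left(-1 + \left(-5 + 2\right)^{2} + \left(-5 + 2\right) \left(-6 + \left(-5 + 2\right)\right)\right) = 1061 \left(-1 + \left(-3\right)^{2} - 3 \left(-6 - 3\right)\right) = 1061 \left(-1 + 9 - -27\right) = 1061 \left(-1 + 9 + 27\right) = 1061 \cdot 35 = 37135$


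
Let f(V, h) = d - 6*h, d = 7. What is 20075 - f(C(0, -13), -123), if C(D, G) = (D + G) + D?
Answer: 19330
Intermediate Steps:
C(D, G) = G + 2*D
f(V, h) = 7 - 6*h
20075 - f(C(0, -13), -123) = 20075 - (7 - 6*(-123)) = 20075 - (7 + 738) = 20075 - 1*745 = 20075 - 745 = 19330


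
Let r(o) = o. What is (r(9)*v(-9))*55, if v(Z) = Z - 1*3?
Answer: -5940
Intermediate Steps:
v(Z) = -3 + Z (v(Z) = Z - 3 = -3 + Z)
(r(9)*v(-9))*55 = (9*(-3 - 9))*55 = (9*(-12))*55 = -108*55 = -5940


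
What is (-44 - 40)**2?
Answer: 7056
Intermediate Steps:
(-44 - 40)**2 = (-84)**2 = 7056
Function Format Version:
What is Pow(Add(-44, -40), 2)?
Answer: 7056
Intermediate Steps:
Pow(Add(-44, -40), 2) = Pow(-84, 2) = 7056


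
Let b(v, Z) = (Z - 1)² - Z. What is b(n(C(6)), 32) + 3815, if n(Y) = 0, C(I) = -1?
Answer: 4744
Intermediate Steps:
b(v, Z) = (-1 + Z)² - Z
b(n(C(6)), 32) + 3815 = ((-1 + 32)² - 1*32) + 3815 = (31² - 32) + 3815 = (961 - 32) + 3815 = 929 + 3815 = 4744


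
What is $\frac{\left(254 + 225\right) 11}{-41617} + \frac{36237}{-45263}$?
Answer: $- \frac{1746565976}{1883710271} \approx -0.92719$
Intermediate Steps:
$\frac{\left(254 + 225\right) 11}{-41617} + \frac{36237}{-45263} = 479 \cdot 11 \left(- \frac{1}{41617}\right) + 36237 \left(- \frac{1}{45263}\right) = 5269 \left(- \frac{1}{41617}\right) - \frac{36237}{45263} = - \frac{5269}{41617} - \frac{36237}{45263} = - \frac{1746565976}{1883710271}$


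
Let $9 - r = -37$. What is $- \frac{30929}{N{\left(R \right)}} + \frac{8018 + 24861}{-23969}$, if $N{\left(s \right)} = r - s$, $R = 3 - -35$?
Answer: $- \frac{67418203}{17432} \approx -3867.5$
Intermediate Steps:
$r = 46$ ($r = 9 - -37 = 9 + 37 = 46$)
$R = 38$ ($R = 3 + 35 = 38$)
$N{\left(s \right)} = 46 - s$
$- \frac{30929}{N{\left(R \right)}} + \frac{8018 + 24861}{-23969} = - \frac{30929}{46 - 38} + \frac{8018 + 24861}{-23969} = - \frac{30929}{46 - 38} + 32879 \left(- \frac{1}{23969}\right) = - \frac{30929}{8} - \frac{2989}{2179} = - \frac{67418203}{17432}$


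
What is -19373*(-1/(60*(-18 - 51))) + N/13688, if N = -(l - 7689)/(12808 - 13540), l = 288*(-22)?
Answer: -16180673689/3456767520 ≈ -4.6809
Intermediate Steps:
l = -6336
N = -4675/244 (N = -(-6336 - 7689)/(12808 - 13540) = -(-14025)/(-732) = -(-14025)*(-1)/732 = -1*4675/244 = -4675/244 ≈ -19.160)
-19373*(-1/(60*(-18 - 51))) + N/13688 = -19373*(-1/(60*(-18 - 51))) - 4675/244/13688 = -19373/((-69*(-60))) - 4675/244*1/13688 = -19373/4140 - 4675/3339872 = -16180673689/3456767520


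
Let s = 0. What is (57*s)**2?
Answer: 0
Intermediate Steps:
(57*s)**2 = (57*0)**2 = 0**2 = 0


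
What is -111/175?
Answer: -111/175 ≈ -0.63429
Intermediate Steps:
-111/175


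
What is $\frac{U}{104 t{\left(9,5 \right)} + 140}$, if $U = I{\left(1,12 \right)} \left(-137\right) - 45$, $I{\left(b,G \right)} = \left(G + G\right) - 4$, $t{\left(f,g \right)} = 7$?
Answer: $- \frac{2785}{868} \approx -3.2085$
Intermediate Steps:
$I{\left(b,G \right)} = -4 + 2 G$ ($I{\left(b,G \right)} = 2 G - 4 = -4 + 2 G$)
$U = -2785$ ($U = \left(-4 + 2 \cdot 12\right) \left(-137\right) - 45 = \left(-4 + 24\right) \left(-137\right) - 45 = 20 \left(-137\right) - 45 = -2740 - 45 = -2785$)
$\frac{U}{104 t{\left(9,5 \right)} + 140} = - \frac{2785}{104 \cdot 7 + 140} = - \frac{2785}{728 + 140} = - \frac{2785}{868}$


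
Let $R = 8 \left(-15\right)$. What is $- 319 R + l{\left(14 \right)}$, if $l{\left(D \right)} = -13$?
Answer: $38267$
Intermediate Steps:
$R = -120$
$- 319 R + l{\left(14 \right)} = \left(-319\right) \left(-120\right) - 13 = 38280 - 13 = 38267$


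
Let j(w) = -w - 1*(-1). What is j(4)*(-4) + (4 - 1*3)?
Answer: 13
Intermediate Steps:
j(w) = 1 - w (j(w) = -w + 1 = 1 - w)
j(4)*(-4) + (4 - 1*3) = (1 - 1*4)*(-4) + (4 - 1*3) = (1 - 4)*(-4) + (4 - 3) = -3*(-4) + 1 = 12 + 1 = 13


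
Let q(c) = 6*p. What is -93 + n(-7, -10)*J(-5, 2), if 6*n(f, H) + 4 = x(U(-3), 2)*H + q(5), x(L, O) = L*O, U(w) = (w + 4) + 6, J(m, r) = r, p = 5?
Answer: -131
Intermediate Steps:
q(c) = 30 (q(c) = 6*5 = 30)
U(w) = 10 + w (U(w) = (4 + w) + 6 = 10 + w)
n(f, H) = 13/3 + 7*H/3 (n(f, H) = -2/3 + (((10 - 3)*2)*H + 30)/6 = -2/3 + ((7*2)*H + 30)/6 = -2/3 + (14*H + 30)/6 = -2/3 + (30 + 14*H)/6 = -2/3 + (5 + 7*H/3) = 13/3 + 7*H/3)
-93 + n(-7, -10)*J(-5, 2) = -93 + (13/3 + (7/3)*(-10))*2 = -93 + (13/3 - 70/3)*2 = -93 - 19*2 = -93 - 38 = -131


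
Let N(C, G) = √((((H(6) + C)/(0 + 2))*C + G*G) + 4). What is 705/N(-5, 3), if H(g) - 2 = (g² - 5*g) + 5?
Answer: -705*I*√7/7 ≈ -266.46*I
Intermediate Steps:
H(g) = 7 + g² - 5*g (H(g) = 2 + ((g² - 5*g) + 5) = 2 + (5 + g² - 5*g) = 7 + g² - 5*g)
N(C, G) = √(4 + G² + C*(13/2 + C/2)) (N(C, G) = √(((((7 + 6² - 5*6) + C)/(0 + 2))*C + G*G) + 4) = √(((((7 + 36 - 30) + C)/2)*C + G²) + 4) = √((((13 + C)*(½))*C + G²) + 4) = √(((13/2 + C/2)*C + G²) + 4) = √((C*(13/2 + C/2) + G²) + 4) = √((G² + C*(13/2 + C/2)) + 4) = √(4 + G² + C*(13/2 + C/2)))
705/N(-5, 3) = 705/((√(16 + 2*(-5)² + 4*3² + 26*(-5))/2)) = 705/((√(16 + 2*25 + 4*9 - 130)/2)) = 705/((√(16 + 50 + 36 - 130)/2)) = 705/((√(-28)/2)) = 705/(((2*I*√7)/2)) = 705/((I*√7)) = 705*(-I*√7/7) = -705*I*√7/7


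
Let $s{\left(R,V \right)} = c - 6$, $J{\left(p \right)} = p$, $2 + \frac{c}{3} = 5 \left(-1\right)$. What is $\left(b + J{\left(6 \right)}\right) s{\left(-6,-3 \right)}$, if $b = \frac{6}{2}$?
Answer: $-243$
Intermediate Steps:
$c = -21$ ($c = -6 + 3 \cdot 5 \left(-1\right) = -6 + 3 \left(-5\right) = -6 - 15 = -21$)
$b = 3$ ($b = 6 \cdot \frac{1}{2} = 3$)
$s{\left(R,V \right)} = -27$ ($s{\left(R,V \right)} = -21 - 6 = -27$)
$\left(b + J{\left(6 \right)}\right) s{\left(-6,-3 \right)} = \left(3 + 6\right) \left(-27\right) = 9 \left(-27\right) = -243$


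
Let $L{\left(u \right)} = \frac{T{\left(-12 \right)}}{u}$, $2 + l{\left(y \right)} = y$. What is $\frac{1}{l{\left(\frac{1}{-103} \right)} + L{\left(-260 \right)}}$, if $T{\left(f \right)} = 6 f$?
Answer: $- \frac{6695}{11601} \approx -0.57711$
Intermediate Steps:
$l{\left(y \right)} = -2 + y$
$L{\left(u \right)} = - \frac{72}{u}$ ($L{\left(u \right)} = \frac{6 \left(-12\right)}{u} = - \frac{72}{u}$)
$\frac{1}{l{\left(\frac{1}{-103} \right)} + L{\left(-260 \right)}} = \frac{1}{\left(-2 + \frac{1}{-103}\right) - \frac{72}{-260}} = \frac{1}{\left(-2 - \frac{1}{103}\right) - - \frac{18}{65}} = \frac{1}{- \frac{207}{103} + \frac{18}{65}} = \frac{1}{- \frac{11601}{6695}} = - \frac{6695}{11601}$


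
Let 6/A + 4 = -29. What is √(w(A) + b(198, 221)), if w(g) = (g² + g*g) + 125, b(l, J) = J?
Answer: √41874/11 ≈ 18.603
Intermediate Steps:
A = -2/11 (A = 6/(-4 - 29) = 6/(-33) = 6*(-1/33) = -2/11 ≈ -0.18182)
w(g) = 125 + 2*g² (w(g) = (g² + g²) + 125 = 2*g² + 125 = 125 + 2*g²)
√(w(A) + b(198, 221)) = √((125 + 2*(-2/11)²) + 221) = √((125 + 2*(4/121)) + 221) = √((125 + 8/121) + 221) = √(15133/121 + 221) = √(41874/121) = √41874/11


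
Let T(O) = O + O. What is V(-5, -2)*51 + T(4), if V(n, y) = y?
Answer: -94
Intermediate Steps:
T(O) = 2*O
V(-5, -2)*51 + T(4) = -2*51 + 2*4 = -102 + 8 = -94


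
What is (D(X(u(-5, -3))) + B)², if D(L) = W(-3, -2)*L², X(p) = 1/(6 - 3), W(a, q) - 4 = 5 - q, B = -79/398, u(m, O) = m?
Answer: 13446889/12830724 ≈ 1.0480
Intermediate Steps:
B = -79/398 (B = -79*1/398 = -79/398 ≈ -0.19849)
W(a, q) = 9 - q (W(a, q) = 4 + (5 - q) = 9 - q)
X(p) = ⅓ (X(p) = 1/3 = ⅓)
D(L) = 11*L² (D(L) = (9 - 1*(-2))*L² = (9 + 2)*L² = 11*L²)
(D(X(u(-5, -3))) + B)² = (11*(⅓)² - 79/398)² = (11*(⅑) - 79/398)² = (11/9 - 79/398)² = (3667/3582)² = 13446889/12830724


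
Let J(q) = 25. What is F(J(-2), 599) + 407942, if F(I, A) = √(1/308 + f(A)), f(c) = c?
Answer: 407942 + 59*√4081/154 ≈ 4.0797e+5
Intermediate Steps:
F(I, A) = √(1/308 + A)
F(J(-2), 599) + 407942 = √(77 + 23716*599)/154 + 407942 = √(77 + 14205884)/154 + 407942 = √14205961/154 + 407942 = (59*√4081)/154 + 407942 = 59*√4081/154 + 407942 = 407942 + 59*√4081/154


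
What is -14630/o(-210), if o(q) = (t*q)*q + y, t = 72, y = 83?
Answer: -14630/3175283 ≈ -0.0046075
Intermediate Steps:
o(q) = 83 + 72*q² (o(q) = (72*q)*q + 83 = 72*q² + 83 = 83 + 72*q²)
-14630/o(-210) = -14630/(83 + 72*(-210)²) = -14630/(83 + 72*44100) = -14630/(83 + 3175200) = -14630/3175283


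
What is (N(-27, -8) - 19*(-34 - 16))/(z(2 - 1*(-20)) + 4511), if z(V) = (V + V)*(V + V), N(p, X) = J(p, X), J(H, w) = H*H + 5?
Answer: 1684/6447 ≈ 0.26121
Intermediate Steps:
J(H, w) = 5 + H² (J(H, w) = H² + 5 = 5 + H²)
N(p, X) = 5 + p²
z(V) = 4*V² (z(V) = (2*V)*(2*V) = 4*V²)
(N(-27, -8) - 19*(-34 - 16))/(z(2 - 1*(-20)) + 4511) = ((5 + (-27)²) - 19*(-34 - 16))/(4*(2 - 1*(-20))² + 4511) = ((5 + 729) - 19*(-50))/(4*(2 + 20)² + 4511) = (734 + 950)/(4*22² + 4511) = 1684/(4*484 + 4511) = 1684/(1936 + 4511) = 1684/6447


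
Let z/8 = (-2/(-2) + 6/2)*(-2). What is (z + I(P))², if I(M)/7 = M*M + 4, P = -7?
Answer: 94249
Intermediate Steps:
z = -64 (z = 8*((-2/(-2) + 6/2)*(-2)) = 8*((-2*(-½) + 6*(½))*(-2)) = 8*((1 + 3)*(-2)) = 8*(4*(-2)) = 8*(-8) = -64)
I(M) = 28 + 7*M² (I(M) = 7*(M*M + 4) = 7*(M² + 4) = 7*(4 + M²) = 28 + 7*M²)
(z + I(P))² = (-64 + (28 + 7*(-7)²))² = (-64 + (28 + 7*49))² = (-64 + (28 + 343))² = (-64 + 371)² = 307² = 94249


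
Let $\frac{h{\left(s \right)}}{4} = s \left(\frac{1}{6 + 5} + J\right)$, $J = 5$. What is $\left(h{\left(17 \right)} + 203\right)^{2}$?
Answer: $\frac{36493681}{121} \approx 3.016 \cdot 10^{5}$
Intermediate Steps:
$h{\left(s \right)} = \frac{224 s}{11}$ ($h{\left(s \right)} = 4 s \left(\frac{1}{6 + 5} + 5\right) = 4 s \left(\frac{1}{11} + 5\right) = 4 s \frac{56}{11} = 4 \frac{56 s}{11} = \frac{224 s}{11}$)
$\left(h{\left(17 \right)} + 203\right)^{2} = \left(\frac{224}{11} \cdot 17 + 203\right)^{2} = \left(\frac{3808}{11} + 203\right)^{2} = \left(\frac{6041}{11}\right)^{2} = \frac{36493681}{121}$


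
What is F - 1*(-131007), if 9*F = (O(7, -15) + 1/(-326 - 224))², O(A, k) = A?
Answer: 39631263589/302500 ≈ 1.3101e+5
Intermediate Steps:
F = 1646089/302500 (F = (7 + 1/(-326 - 224))²/9 = (7 + 1/(-550))²/9 = (7 - 1/550)²/9 = (3849/550)²/9 = (⅑)*(14814801/302500) = 1646089/302500 ≈ 5.4416)
F - 1*(-131007) = 1646089/302500 - 1*(-131007) = 1646089/302500 + 131007 = 39631263589/302500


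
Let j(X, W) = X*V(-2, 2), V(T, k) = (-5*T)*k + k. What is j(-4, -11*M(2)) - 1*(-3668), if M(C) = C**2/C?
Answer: 3580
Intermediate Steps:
V(T, k) = k - 5*T*k (V(T, k) = -5*T*k + k = k - 5*T*k)
M(C) = C
j(X, W) = 22*X (j(X, W) = X*(2*(1 - 5*(-2))) = X*(2*(1 + 10)) = X*(2*11) = X*22 = 22*X)
j(-4, -11*M(2)) - 1*(-3668) = 22*(-4) - 1*(-3668) = -88 + 3668 = 3580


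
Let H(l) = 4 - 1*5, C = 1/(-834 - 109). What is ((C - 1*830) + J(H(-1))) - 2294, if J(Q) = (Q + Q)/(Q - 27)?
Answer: -41242119/13202 ≈ -3123.9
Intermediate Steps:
C = -1/943 (C = 1/(-943) = -1/943 ≈ -0.0010604)
H(l) = -1 (H(l) = 4 - 5 = -1)
J(Q) = 2*Q/(-27 + Q) (J(Q) = (2*Q)/(-27 + Q) = 2*Q/(-27 + Q))
((C - 1*830) + J(H(-1))) - 2294 = ((-1/943 - 1*830) + 2*(-1)/(-27 - 1)) - 2294 = ((-1/943 - 830) + 2*(-1)/(-28)) - 2294 = (-782691/943 + 2*(-1)*(-1/28)) - 2294 = (-782691/943 + 1/14) - 2294 = -10956731/13202 - 2294 = -41242119/13202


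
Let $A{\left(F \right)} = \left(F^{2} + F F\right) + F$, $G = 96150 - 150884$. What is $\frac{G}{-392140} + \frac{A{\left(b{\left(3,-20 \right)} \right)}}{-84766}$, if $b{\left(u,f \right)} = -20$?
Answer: $\frac{1083428261}{8310034810} \approx 0.13038$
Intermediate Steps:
$G = -54734$ ($G = 96150 - 150884 = -54734$)
$A{\left(F \right)} = F + 2 F^{2}$ ($A{\left(F \right)} = \left(F^{2} + F^{2}\right) + F = 2 F^{2} + F = F + 2 F^{2}$)
$\frac{G}{-392140} + \frac{A{\left(b{\left(3,-20 \right)} \right)}}{-84766} = - \frac{54734}{-392140} + \frac{\left(-20\right) \left(1 + 2 \left(-20\right)\right)}{-84766} = \left(-54734\right) \left(- \frac{1}{392140}\right) + - 20 \left(1 - 40\right) \left(- \frac{1}{84766}\right) = \frac{27367}{196070} + \left(-20\right) \left(-39\right) \left(- \frac{1}{84766}\right) = \frac{27367}{196070} + 780 \left(- \frac{1}{84766}\right) = \frac{27367}{196070} - \frac{390}{42383} = \frac{1083428261}{8310034810}$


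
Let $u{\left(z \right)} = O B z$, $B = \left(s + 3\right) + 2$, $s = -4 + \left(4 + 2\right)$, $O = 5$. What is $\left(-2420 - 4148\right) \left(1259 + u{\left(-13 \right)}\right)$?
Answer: $-5280672$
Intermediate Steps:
$s = 2$ ($s = -4 + 6 = 2$)
$B = 7$ ($B = \left(2 + 3\right) + 2 = 5 + 2 = 7$)
$u{\left(z \right)} = 35 z$ ($u{\left(z \right)} = 5 \cdot 7 z = 35 z$)
$\left(-2420 - 4148\right) \left(1259 + u{\left(-13 \right)}\right) = \left(-2420 - 4148\right) \left(1259 + 35 \left(-13\right)\right) = - 6568 \left(1259 - 455\right) = \left(-6568\right) 804 = -5280672$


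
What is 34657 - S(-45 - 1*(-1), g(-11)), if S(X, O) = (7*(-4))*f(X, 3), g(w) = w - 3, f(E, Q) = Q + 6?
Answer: 34909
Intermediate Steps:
f(E, Q) = 6 + Q
g(w) = -3 + w
S(X, O) = -252 (S(X, O) = (7*(-4))*(6 + 3) = -28*9 = -252)
34657 - S(-45 - 1*(-1), g(-11)) = 34657 - 1*(-252) = 34657 + 252 = 34909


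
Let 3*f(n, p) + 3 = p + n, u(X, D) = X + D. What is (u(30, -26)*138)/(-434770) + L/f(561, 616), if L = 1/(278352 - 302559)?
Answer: -2614767041/2059289409310 ≈ -0.0012697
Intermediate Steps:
u(X, D) = D + X
f(n, p) = -1 + n/3 + p/3 (f(n, p) = -1 + (p + n)/3 = -1 + (n + p)/3 = -1 + (n/3 + p/3) = -1 + n/3 + p/3)
L = -1/24207 (L = 1/(-24207) = -1/24207 ≈ -4.1310e-5)
(u(30, -26)*138)/(-434770) + L/f(561, 616) = ((-26 + 30)*138)/(-434770) - 1/(24207*(-1 + (⅓)*561 + (⅓)*616)) = (4*138)*(-1/434770) - 1/(24207*(-1 + 187 + 616/3)) = 552*(-1/434770) - 1/(24207*1174/3) = -276/217385 - 1/24207*3/1174 = -276/217385 - 1/9473006 = -2614767041/2059289409310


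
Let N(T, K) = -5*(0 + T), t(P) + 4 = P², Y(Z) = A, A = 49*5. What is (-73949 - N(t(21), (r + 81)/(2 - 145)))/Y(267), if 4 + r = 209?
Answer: -10252/35 ≈ -292.91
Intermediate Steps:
r = 205 (r = -4 + 209 = 205)
A = 245
Y(Z) = 245
t(P) = -4 + P²
N(T, K) = -5*T
(-73949 - N(t(21), (r + 81)/(2 - 145)))/Y(267) = (-73949 - (-5)*(-4 + 21²))/245 = (-73949 - (-5)*(-4 + 441))*(1/245) = (-73949 - (-5)*437)*(1/245) = (-73949 - 1*(-2185))*(1/245) = (-73949 + 2185)*(1/245) = -71764*1/245 = -10252/35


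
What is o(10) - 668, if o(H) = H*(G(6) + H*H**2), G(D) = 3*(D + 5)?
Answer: 9662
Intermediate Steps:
G(D) = 15 + 3*D (G(D) = 3*(5 + D) = 15 + 3*D)
o(H) = H*(33 + H**3) (o(H) = H*((15 + 3*6) + H*H**2) = H*((15 + 18) + H**3) = H*(33 + H**3))
o(10) - 668 = 10*(33 + 10**3) - 668 = 10*(33 + 1000) - 668 = 10*1033 - 668 = 10330 - 668 = 9662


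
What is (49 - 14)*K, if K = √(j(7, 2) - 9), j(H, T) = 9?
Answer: 0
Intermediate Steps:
K = 0 (K = √(9 - 9) = √0 = 0)
(49 - 14)*K = (49 - 14)*0 = 35*0 = 0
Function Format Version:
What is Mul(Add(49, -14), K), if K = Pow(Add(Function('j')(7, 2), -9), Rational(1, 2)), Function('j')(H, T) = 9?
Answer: 0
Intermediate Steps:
K = 0 (K = Pow(Add(9, -9), Rational(1, 2)) = Pow(0, Rational(1, 2)) = 0)
Mul(Add(49, -14), K) = Mul(Add(49, -14), 0) = Mul(35, 0) = 0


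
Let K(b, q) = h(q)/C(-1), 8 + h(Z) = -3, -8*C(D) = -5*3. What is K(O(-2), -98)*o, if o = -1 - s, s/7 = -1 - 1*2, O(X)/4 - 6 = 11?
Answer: -352/3 ≈ -117.33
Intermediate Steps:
O(X) = 68 (O(X) = 24 + 4*11 = 24 + 44 = 68)
C(D) = 15/8 (C(D) = -(-5)*3/8 = -1/8*(-15) = 15/8)
h(Z) = -11 (h(Z) = -8 - 3 = -11)
s = -21 (s = 7*(-1 - 1*2) = 7*(-1 - 2) = 7*(-3) = -21)
K(b, q) = -88/15 (K(b, q) = -11/15/8 = -11*8/15 = -88/15)
o = 20 (o = -1 - 1*(-21) = -1 + 21 = 20)
K(O(-2), -98)*o = -88/15*20 = -352/3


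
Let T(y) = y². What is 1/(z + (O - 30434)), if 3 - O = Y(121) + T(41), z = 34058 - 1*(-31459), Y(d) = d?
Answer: 1/33284 ≈ 3.0044e-5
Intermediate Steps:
z = 65517 (z = 34058 + 31459 = 65517)
O = -1799 (O = 3 - (121 + 41²) = 3 - (121 + 1681) = 3 - 1*1802 = 3 - 1802 = -1799)
1/(z + (O - 30434)) = 1/(65517 + (-1799 - 30434)) = 1/(65517 - 32233) = 1/33284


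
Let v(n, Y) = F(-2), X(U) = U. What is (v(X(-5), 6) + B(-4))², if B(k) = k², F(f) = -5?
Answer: 121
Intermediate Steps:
v(n, Y) = -5
(v(X(-5), 6) + B(-4))² = (-5 + (-4)²)² = (-5 + 16)² = 11² = 121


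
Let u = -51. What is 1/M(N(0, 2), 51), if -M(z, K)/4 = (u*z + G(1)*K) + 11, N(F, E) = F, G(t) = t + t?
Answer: -1/452 ≈ -0.0022124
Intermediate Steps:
G(t) = 2*t
M(z, K) = -44 - 8*K + 204*z (M(z, K) = -4*((-51*z + (2*1)*K) + 11) = -4*((-51*z + 2*K) + 11) = -4*(11 - 51*z + 2*K) = -44 - 8*K + 204*z)
1/M(N(0, 2), 51) = 1/(-44 - 8*51 + 204*0) = 1/(-44 - 408 + 0) = 1/(-452) = -1/452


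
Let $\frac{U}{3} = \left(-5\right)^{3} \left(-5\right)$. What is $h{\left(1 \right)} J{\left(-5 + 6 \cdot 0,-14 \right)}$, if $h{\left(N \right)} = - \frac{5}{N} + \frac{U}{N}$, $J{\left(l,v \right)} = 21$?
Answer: $39270$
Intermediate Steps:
$U = 1875$ ($U = 3 \left(-5\right)^{3} \left(-5\right) = 3 \left(\left(-125\right) \left(-5\right)\right) = 3 \cdot 625 = 1875$)
$h{\left(N \right)} = \frac{1870}{N}$ ($h{\left(N \right)} = - \frac{5}{N} + \frac{1875}{N} = \frac{1870}{N}$)
$h{\left(1 \right)} J{\left(-5 + 6 \cdot 0,-14 \right)} = \frac{1870}{1} \cdot 21 = 1870 \cdot 1 \cdot 21 = 1870 \cdot 21 = 39270$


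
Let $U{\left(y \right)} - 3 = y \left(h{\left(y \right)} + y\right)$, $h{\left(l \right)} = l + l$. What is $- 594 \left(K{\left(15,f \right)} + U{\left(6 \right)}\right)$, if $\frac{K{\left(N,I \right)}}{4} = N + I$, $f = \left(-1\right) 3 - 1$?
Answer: $-92070$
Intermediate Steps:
$h{\left(l \right)} = 2 l$
$f = -4$ ($f = -3 - 1 = -4$)
$U{\left(y \right)} = 3 + 3 y^{2}$ ($U{\left(y \right)} = 3 + y \left(2 y + y\right) = 3 + y 3 y = 3 + 3 y^{2}$)
$K{\left(N,I \right)} = 4 I + 4 N$ ($K{\left(N,I \right)} = 4 \left(N + I\right) = 4 \left(I + N\right) = 4 I + 4 N$)
$- 594 \left(K{\left(15,f \right)} + U{\left(6 \right)}\right) = - 594 \left(\left(4 \left(-4\right) + 4 \cdot 15\right) + \left(3 + 3 \cdot 6^{2}\right)\right) = - 594 \left(\left(-16 + 60\right) + \left(3 + 3 \cdot 36\right)\right) = - 594 \left(44 + \left(3 + 108\right)\right) = - 594 \left(44 + 111\right) = \left(-594\right) 155 = -92070$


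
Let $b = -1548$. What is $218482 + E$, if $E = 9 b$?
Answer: $204550$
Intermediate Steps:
$E = -13932$ ($E = 9 \left(-1548\right) = -13932$)
$218482 + E = 218482 - 13932 = 204550$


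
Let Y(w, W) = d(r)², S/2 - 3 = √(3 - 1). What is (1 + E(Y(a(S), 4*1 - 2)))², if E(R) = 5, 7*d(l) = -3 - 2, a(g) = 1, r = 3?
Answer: 36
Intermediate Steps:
S = 6 + 2*√2 (S = 6 + 2*√(3 - 1) = 6 + 2*√2 ≈ 8.8284)
d(l) = -5/7 (d(l) = (-3 - 2)/7 = (⅐)*(-5) = -5/7)
Y(w, W) = 25/49 (Y(w, W) = (-5/7)² = 25/49)
(1 + E(Y(a(S), 4*1 - 2)))² = (1 + 5)² = 6² = 36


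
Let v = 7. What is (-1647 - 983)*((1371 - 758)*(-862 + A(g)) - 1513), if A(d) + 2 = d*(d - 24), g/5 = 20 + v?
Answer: -22761755800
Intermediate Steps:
g = 135 (g = 5*(20 + 7) = 5*27 = 135)
A(d) = -2 + d*(-24 + d) (A(d) = -2 + d*(d - 24) = -2 + d*(-24 + d))
(-1647 - 983)*((1371 - 758)*(-862 + A(g)) - 1513) = (-1647 - 983)*((1371 - 758)*(-862 + (-2 + 135² - 24*135)) - 1513) = -2630*(613*(-862 + (-2 + 18225 - 3240)) - 1513) = -2630*(613*(-862 + 14983) - 1513) = -2630*(613*14121 - 1513) = -2630*(8656173 - 1513) = -2630*8654660 = -22761755800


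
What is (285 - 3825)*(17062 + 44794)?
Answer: -218970240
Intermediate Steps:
(285 - 3825)*(17062 + 44794) = -3540*61856 = -218970240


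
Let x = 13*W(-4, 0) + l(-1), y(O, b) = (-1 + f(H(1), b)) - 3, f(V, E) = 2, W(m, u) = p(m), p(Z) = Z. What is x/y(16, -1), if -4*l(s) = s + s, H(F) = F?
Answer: 103/4 ≈ 25.750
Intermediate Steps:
W(m, u) = m
l(s) = -s/2 (l(s) = -(s + s)/4 = -s/2)
y(O, b) = -2 (y(O, b) = (-1 + 2) - 3 = 1 - 3 = -2)
x = -103/2 (x = 13*(-4) - 1/2*(-1) = -52 + 1/2 = -103/2 ≈ -51.500)
x/y(16, -1) = -103/2/(-2) = -103/2*(-1/2) = 103/4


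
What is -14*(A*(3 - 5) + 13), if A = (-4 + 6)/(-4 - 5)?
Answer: -1694/9 ≈ -188.22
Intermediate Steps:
A = -2/9 (A = 2/(-9) = 2*(-⅑) = -2/9 ≈ -0.22222)
-14*(A*(3 - 5) + 13) = -14*(-2*(3 - 5)/9 + 13) = -14*(-2/9*(-2) + 13) = -14*(4/9 + 13) = -14*121/9 = -1694/9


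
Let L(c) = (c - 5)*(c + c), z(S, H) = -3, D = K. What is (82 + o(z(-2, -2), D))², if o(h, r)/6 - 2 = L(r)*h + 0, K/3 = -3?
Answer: 19731364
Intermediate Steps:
K = -9 (K = 3*(-3) = -9)
D = -9
L(c) = 2*c*(-5 + c) (L(c) = (-5 + c)*(2*c) = 2*c*(-5 + c))
o(h, r) = 12 + 12*h*r*(-5 + r) (o(h, r) = 12 + 6*((2*r*(-5 + r))*h + 0) = 12 + 6*(2*h*r*(-5 + r) + 0) = 12 + 6*(2*h*r*(-5 + r)) = 12 + 12*h*r*(-5 + r))
(82 + o(z(-2, -2), D))² = (82 + (12 + 12*(-3)*(-9)*(-5 - 9)))² = (82 + (12 + 12*(-3)*(-9)*(-14)))² = (82 + (12 - 4536))² = (82 - 4524)² = (-4442)² = 19731364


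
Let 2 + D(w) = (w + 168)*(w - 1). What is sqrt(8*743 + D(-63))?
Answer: I*sqrt(778) ≈ 27.893*I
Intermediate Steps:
D(w) = -2 + (-1 + w)*(168 + w) (D(w) = -2 + (w + 168)*(w - 1) = -2 + (168 + w)*(-1 + w) = -2 + (-1 + w)*(168 + w))
sqrt(8*743 + D(-63)) = sqrt(8*743 + (-170 + (-63)**2 + 167*(-63))) = sqrt(5944 + (-170 + 3969 - 10521)) = sqrt(5944 - 6722) = sqrt(-778) = I*sqrt(778)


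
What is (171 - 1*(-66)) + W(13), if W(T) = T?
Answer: 250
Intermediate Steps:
(171 - 1*(-66)) + W(13) = (171 - 1*(-66)) + 13 = (171 + 66) + 13 = 237 + 13 = 250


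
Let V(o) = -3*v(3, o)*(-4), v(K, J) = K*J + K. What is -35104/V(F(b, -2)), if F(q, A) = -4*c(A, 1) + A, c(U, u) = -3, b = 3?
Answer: -8776/99 ≈ -88.646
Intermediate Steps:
F(q, A) = 12 + A (F(q, A) = -4*(-3) + A = 12 + A)
v(K, J) = K + J*K (v(K, J) = J*K + K = K + J*K)
V(o) = 36 + 36*o (V(o) = -9*(1 + o)*(-4) = -3*(3 + 3*o)*(-4) = (-9 - 9*o)*(-4) = 36 + 36*o)
-35104/V(F(b, -2)) = -35104/(36 + 36*(12 - 2)) = -35104/(36 + 36*10) = -35104/(36 + 360) = -35104/396 = -35104*1/396 = -8776/99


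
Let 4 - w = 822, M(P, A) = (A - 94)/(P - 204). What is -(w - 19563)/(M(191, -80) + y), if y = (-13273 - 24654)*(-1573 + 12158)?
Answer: -264953/5218944661 ≈ -5.0768e-5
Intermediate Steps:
M(P, A) = (-94 + A)/(-204 + P)
w = -818 (w = 4 - 1*822 = 4 - 822 = -818)
y = -401457295 (y = -37927*10585 = -401457295)
-(w - 19563)/(M(191, -80) + y) = -(-818 - 19563)/((-94 - 80)/(-204 + 191) - 401457295) = -(-20381)/(-174/(-13) - 401457295) = -(-20381)/(-1/13*(-174) - 401457295) = -(-20381)/(174/13 - 401457295) = -(-20381)/(-5218944661/13) = -(-20381)*(-13)/5218944661 = -1*264953/5218944661 = -264953/5218944661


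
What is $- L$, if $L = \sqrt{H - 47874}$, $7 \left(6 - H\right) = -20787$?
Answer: $- \frac{3 i \sqrt{244447}}{7} \approx - 211.89 i$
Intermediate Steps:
$H = \frac{20829}{7}$ ($H = 6 - - \frac{20787}{7} = 6 + \frac{20787}{7} = \frac{20829}{7} \approx 2975.6$)
$L = \frac{3 i \sqrt{244447}}{7}$ ($L = \sqrt{\frac{20829}{7} - 47874} = \sqrt{- \frac{314289}{7}} = \frac{3 i \sqrt{244447}}{7} \approx 211.89 i$)
$- L = - \frac{3 i \sqrt{244447}}{7}$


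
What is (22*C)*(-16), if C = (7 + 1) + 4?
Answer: -4224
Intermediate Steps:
C = 12 (C = 8 + 4 = 12)
(22*C)*(-16) = (22*12)*(-16) = 264*(-16) = -4224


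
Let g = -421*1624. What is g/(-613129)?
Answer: 683704/613129 ≈ 1.1151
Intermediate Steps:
g = -683704
g/(-613129) = -683704/(-613129) = -683704*(-1/613129) = 683704/613129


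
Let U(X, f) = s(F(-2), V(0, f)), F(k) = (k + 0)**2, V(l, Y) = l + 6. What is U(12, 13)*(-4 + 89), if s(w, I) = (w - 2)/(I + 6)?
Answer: 85/6 ≈ 14.167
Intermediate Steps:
V(l, Y) = 6 + l
F(k) = k**2
s(w, I) = (-2 + w)/(6 + I)
U(X, f) = 1/6 (U(X, f) = (-2 + (-2)**2)/(6 + (6 + 0)) = (-2 + 4)/(6 + 6) = 2/12 = (1/12)*2 = 1/6)
U(12, 13)*(-4 + 89) = (-4 + 89)/6 = (1/6)*85 = 85/6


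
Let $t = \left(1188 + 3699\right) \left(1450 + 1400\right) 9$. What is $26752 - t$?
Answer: $-125324798$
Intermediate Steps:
$t = 125351550$ ($t = 4887 \cdot 2850 \cdot 9 = 13927950 \cdot 9 = 125351550$)
$26752 - t = 26752 - 125351550 = -125324798$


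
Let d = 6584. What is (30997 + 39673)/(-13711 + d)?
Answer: -70670/7127 ≈ -9.9158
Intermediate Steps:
(30997 + 39673)/(-13711 + d) = (30997 + 39673)/(-13711 + 6584) = 70670/(-7127) = 70670*(-1/7127) = -70670/7127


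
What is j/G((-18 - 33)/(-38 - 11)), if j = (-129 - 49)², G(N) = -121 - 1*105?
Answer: -15842/113 ≈ -140.19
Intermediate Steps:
G(N) = -226 (G(N) = -121 - 105 = -226)
j = 31684 (j = (-178)² = 31684)
j/G((-18 - 33)/(-38 - 11)) = 31684/(-226) = 31684*(-1/226) = -15842/113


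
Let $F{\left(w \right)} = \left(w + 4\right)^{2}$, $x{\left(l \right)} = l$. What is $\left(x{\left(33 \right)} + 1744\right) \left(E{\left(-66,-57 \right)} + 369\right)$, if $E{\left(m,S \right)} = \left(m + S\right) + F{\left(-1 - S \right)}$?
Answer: $6834342$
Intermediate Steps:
$F{\left(w \right)} = \left(4 + w\right)^{2}$
$E{\left(m,S \right)} = S + m + \left(3 - S\right)^{2}$ ($E{\left(m,S \right)} = \left(m + S\right) + \left(4 - \left(1 + S\right)\right)^{2} = \left(S + m\right) + \left(3 - S\right)^{2} = S + m + \left(3 - S\right)^{2}$)
$\left(x{\left(33 \right)} + 1744\right) \left(E{\left(-66,-57 \right)} + 369\right) = \left(33 + 1744\right) \left(\left(-57 - 66 + \left(-3 - 57\right)^{2}\right) + 369\right) = 1777 \left(\left(-57 - 66 + \left(-60\right)^{2}\right) + 369\right) = 1777 \left(\left(-57 - 66 + 3600\right) + 369\right) = 1777 \left(3477 + 369\right) = 1777 \cdot 3846 = 6834342$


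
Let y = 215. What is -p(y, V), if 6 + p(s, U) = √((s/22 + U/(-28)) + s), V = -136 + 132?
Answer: 6 - √5334098/154 ≈ -8.9972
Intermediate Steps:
V = -4
p(s, U) = -6 + √(-U/28 + 23*s/22) (p(s, U) = -6 + √((s/22 + U/(-28)) + s) = -6 + √((s*(1/22) + U*(-1/28)) + s) = -6 + √((s/22 - U/28) + s) = -6 + √((-U/28 + s/22) + s) = -6 + √(-U/28 + 23*s/22))
-p(y, V) = -(-6 + √(-847*(-4) + 24794*215)/154) = -(-6 + √(3388 + 5330710)/154) = -(-6 + √5334098/154) = 6 - √5334098/154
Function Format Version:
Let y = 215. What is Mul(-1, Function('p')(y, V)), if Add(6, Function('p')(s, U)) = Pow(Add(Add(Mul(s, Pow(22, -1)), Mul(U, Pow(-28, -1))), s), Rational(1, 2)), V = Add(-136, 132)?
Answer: Add(6, Mul(Rational(-1, 154), Pow(5334098, Rational(1, 2)))) ≈ -8.9972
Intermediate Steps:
V = -4
Function('p')(s, U) = Add(-6, Pow(Add(Mul(Rational(-1, 28), U), Mul(Rational(23, 22), s)), Rational(1, 2))) (Function('p')(s, U) = Add(-6, Pow(Add(Add(Mul(s, Pow(22, -1)), Mul(U, Pow(-28, -1))), s), Rational(1, 2))) = Add(-6, Pow(Add(Add(Mul(s, Rational(1, 22)), Mul(U, Rational(-1, 28))), s), Rational(1, 2))) = Add(-6, Pow(Add(Add(Mul(Rational(1, 22), s), Mul(Rational(-1, 28), U)), s), Rational(1, 2))) = Add(-6, Pow(Add(Add(Mul(Rational(-1, 28), U), Mul(Rational(1, 22), s)), s), Rational(1, 2))) = Add(-6, Pow(Add(Mul(Rational(-1, 28), U), Mul(Rational(23, 22), s)), Rational(1, 2))))
Mul(-1, Function('p')(y, V)) = Mul(-1, Add(-6, Mul(Rational(1, 154), Pow(Add(Mul(-847, -4), Mul(24794, 215)), Rational(1, 2))))) = Mul(-1, Add(-6, Mul(Rational(1, 154), Pow(Add(3388, 5330710), Rational(1, 2))))) = Mul(-1, Add(-6, Mul(Rational(1, 154), Pow(5334098, Rational(1, 2))))) = Add(6, Mul(Rational(-1, 154), Pow(5334098, Rational(1, 2))))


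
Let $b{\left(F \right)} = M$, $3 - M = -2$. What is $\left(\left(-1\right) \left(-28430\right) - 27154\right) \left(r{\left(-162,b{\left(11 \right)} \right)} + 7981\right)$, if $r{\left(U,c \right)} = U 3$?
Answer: $9563620$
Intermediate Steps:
$M = 5$ ($M = 3 - -2 = 3 + 2 = 5$)
$b{\left(F \right)} = 5$
$r{\left(U,c \right)} = 3 U$
$\left(\left(-1\right) \left(-28430\right) - 27154\right) \left(r{\left(-162,b{\left(11 \right)} \right)} + 7981\right) = \left(\left(-1\right) \left(-28430\right) - 27154\right) \left(3 \left(-162\right) + 7981\right) = \left(28430 - 27154\right) \left(-486 + 7981\right) = 1276 \cdot 7495 = 9563620$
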